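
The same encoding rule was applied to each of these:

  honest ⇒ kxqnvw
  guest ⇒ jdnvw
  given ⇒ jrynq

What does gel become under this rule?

jno

The shift depends on letter class: consonant h→k is +3, but vowel o→x is +9. Two shifts are in play — +9 for a/e/i/o/u, +3 for every other letter.
On gel: g(cons)+3=j, e(vowel)+9=n, l(cons)+3=o.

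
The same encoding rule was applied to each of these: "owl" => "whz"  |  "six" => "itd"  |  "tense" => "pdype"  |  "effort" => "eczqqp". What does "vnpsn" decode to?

check

The output letters match the input read backwards, each shifted +11: owl reversed is lwo. The word is reversed, then every letter is shifted forward by 11.
Decoding vnpsn: shift back: v−11=k, n−11=c, p−11=e, s−11=h, n−11=c → kcehc; then reverse → check.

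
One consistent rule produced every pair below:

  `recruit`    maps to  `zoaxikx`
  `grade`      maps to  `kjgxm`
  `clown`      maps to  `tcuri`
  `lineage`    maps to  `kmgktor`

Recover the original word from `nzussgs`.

mammoth

The word is reversed, then every letter is shifted forward by 6.
Reversing it on nzussgs: shift back: n−6=h, z−6=t, u−6=o, s−6=m, s−6=m, g−6=a, s−6=m → htommam; then reverse → mammoth.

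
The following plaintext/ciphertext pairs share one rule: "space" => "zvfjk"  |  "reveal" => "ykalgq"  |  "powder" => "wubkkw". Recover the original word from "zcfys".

It's a Vigenère-style cipher with numeric key [7,6,5]: position i shifts by key[i mod 3].
Undoing it on zcfys: z−7=s, c−6=w, f−5=a, y−7=r, s−6=m.

swarm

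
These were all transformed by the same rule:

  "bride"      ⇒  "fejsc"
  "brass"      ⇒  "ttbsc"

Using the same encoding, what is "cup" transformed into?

qvd

Two steps: reverse the string, then apply a Caesar shift of +1.
On cup: reverse → puc; then shift: p+1=q, u+1=v, c+1=d.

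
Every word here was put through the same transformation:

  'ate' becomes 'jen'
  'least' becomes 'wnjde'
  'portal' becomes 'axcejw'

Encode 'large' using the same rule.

The shift depends on letter class: consonant t→e is +11, but vowel a→j is +9. Two shifts are in play — +9 for a/e/i/o/u, +11 for every other letter.
Applying it to large: l(cons)+11=w, a(vowel)+9=j, r(cons)+11=c, g(cons)+11=r, e(vowel)+9=n.

wjcrn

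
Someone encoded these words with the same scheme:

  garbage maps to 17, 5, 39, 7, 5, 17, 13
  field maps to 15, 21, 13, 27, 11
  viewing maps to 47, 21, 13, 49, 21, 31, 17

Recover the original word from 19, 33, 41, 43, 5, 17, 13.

hostage

g(#7)→17 and a(#1)→5: differences scale by 2, so n = 2·pos + 3. With a=1..z=26, the number is 2·pos + 3.
Decoding 19, 33, 41, 43, 5, 17, 13: 19→(19−3)÷2=8=h, 33→(33−3)÷2=15=o, 41→(41−3)÷2=19=s, 43→(43−3)÷2=20=t, 5→(5−3)÷2=1=a, 17→(17−3)÷2=7=g, 13→(13−3)÷2=5=e.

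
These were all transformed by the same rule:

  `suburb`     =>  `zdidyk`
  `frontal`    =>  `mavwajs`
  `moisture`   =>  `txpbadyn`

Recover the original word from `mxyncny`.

forever

Shifts by position in suburb: pos 0: s→z (+7), pos 1: u→d (+9), pos 2: b→i (+7), pos 3: u→d (+9) — repeating every 2. It's a Vigenère-style cipher with numeric key [7,9]: position i shifts by key[i mod 2].
Undoing it on mxyncny: m−7=f, x−9=o, y−7=r, n−9=e, c−7=v, n−9=e, y−7=r.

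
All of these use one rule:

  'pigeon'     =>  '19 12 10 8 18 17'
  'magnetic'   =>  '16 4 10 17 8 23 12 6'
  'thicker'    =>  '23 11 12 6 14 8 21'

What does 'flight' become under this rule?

9 15 12 10 11 23

p is letter #16 and maps to 19: an offset of 3. Letters become their 1-based position plus 3 (so a→4, b→5, …).
On flight: f=6→9, l=12→15, i=9→12, g=7→10, h=8→11, t=20→23.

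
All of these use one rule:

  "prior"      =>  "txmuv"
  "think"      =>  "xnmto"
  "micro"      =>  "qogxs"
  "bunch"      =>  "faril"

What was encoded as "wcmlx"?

swift

Shifts by position in prior: pos 0: p→t (+4), pos 1: r→x (+6), pos 2: i→m (+4), pos 3: o→u (+6) — repeating every 2. A repeating key of period 2 is used — shifts +4, +6 over and over.
Decoding wcmlx: w−4=s, c−6=w, m−4=i, l−6=f, x−4=t.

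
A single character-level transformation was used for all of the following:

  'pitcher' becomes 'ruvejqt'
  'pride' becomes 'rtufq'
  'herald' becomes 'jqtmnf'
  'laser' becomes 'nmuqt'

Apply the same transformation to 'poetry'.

raqvta

Two shifts are in play — +12 for a/e/i/o/u, +2 for every other letter.
On poetry: p(cons)+2=r, o(vowel)+12=a, e(vowel)+12=q, t(cons)+2=v, r(cons)+2=t, y(cons)+2=a.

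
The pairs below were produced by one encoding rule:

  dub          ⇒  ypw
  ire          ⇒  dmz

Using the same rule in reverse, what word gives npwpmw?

It's a constant shift of +21 (ROT21).
Reversing it on npwpmw: n−21=s, p−21=u, w−21=b, p−21=u, m−21=r, w−21=b.

suburb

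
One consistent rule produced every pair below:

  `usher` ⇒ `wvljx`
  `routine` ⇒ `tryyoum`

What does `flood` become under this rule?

Letter i (0-indexed) is shifted by i+2, so successive shifts are 2, 3, 4, ….
On flood: f+2=h, l+3=o, o+4=s, o+5=t, d+6=j.

hostj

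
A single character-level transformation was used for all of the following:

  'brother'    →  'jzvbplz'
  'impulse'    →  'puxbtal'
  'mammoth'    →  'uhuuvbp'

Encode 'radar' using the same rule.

The shift depends on letter class: consonant b→j is +8, but vowel o→v is +7. The rule splits by letter class: vowels +7, consonants +8.
On radar: r(cons)+8=z, a(vowel)+7=h, d(cons)+8=l, a(vowel)+7=h, r(cons)+8=z.

zhlhz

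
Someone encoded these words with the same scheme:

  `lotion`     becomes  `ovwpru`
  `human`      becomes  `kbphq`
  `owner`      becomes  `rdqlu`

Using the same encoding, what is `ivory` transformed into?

It's a Vigenère-style cipher with numeric key [3,7]: position i shifts by key[i mod 2].
Applying it to ivory: i+3=l, v+7=c, o+3=r, r+7=y, y+3=b.

lcryb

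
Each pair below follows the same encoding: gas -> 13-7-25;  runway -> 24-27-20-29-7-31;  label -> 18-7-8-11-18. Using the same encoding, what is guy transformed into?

g is letter #7 and maps to 13: an offset of 6. Each letter is replaced by its alphabet position (a=1..z=26) + 6.
For guy: g=7→13, u=21→27, y=25→31.

13-27-31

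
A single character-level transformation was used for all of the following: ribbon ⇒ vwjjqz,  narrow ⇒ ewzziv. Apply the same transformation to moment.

The output letters match the input read backwards, each shifted +8: ribbon reversed is nobbir. Two steps: reverse the string, then apply a Caesar shift of +8.
For moment: reverse → tnemom; then shift: t+8=b, n+8=v, e+8=m, m+8=u, o+8=w, m+8=u.

bvmuwu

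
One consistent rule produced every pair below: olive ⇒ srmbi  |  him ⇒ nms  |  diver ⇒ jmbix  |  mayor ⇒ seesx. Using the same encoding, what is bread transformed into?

The shift depends on letter class: consonant l→r is +6, but vowel o→s is +4. Vowels shift forward by 4 and consonants shift forward by 6.
Applying it to bread: b(cons)+6=h, r(cons)+6=x, e(vowel)+4=i, a(vowel)+4=e, d(cons)+6=j.

hxiej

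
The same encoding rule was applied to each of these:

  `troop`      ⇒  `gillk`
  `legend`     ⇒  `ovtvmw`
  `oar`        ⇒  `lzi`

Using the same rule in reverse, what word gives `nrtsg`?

Each pair mirrors across the alphabet (t↔g, r↔i, o↔l): positions sum to 25. This is the alphabet-reversal cipher (Atbash): a becomes z, b becomes y, etc.
Undoing it on nrtsg: n↔m, r↔i, t↔g, s↔h, g↔t.

might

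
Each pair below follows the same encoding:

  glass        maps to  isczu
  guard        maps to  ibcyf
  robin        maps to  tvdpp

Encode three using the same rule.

Shifts by position in glass: pos 0: g→i (+2), pos 1: l→s (+7), pos 2: a→c (+2), pos 3: s→z (+7) — repeating every 2. It's a Vigenère-style cipher with numeric key [2,7]: position i shifts by key[i mod 2].
On three: t+2=v, h+7=o, r+2=t, e+7=l, e+2=g.

votlg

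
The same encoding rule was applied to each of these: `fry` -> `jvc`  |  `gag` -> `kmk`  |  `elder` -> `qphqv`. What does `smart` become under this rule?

The shift depends on letter class: consonant f→j is +4, but vowel a→m is +12. Two shifts are in play — +12 for a/e/i/o/u, +4 for every other letter.
On smart: s(cons)+4=w, m(cons)+4=q, a(vowel)+12=m, r(cons)+4=v, t(cons)+4=x.

wqmvx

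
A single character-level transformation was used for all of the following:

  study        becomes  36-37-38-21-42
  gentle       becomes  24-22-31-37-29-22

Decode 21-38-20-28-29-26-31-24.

s is letter #19 and maps to 36: an offset of 17. The number is (letter's place in the alphabet, a=1) + 17.
Decoding 21-38-20-28-29-26-31-24: 21→(21−17)÷1=4=d, 38→(38−17)÷1=21=u, 20→(20−17)÷1=3=c, 28→(28−17)÷1=11=k, 29→(29−17)÷1=12=l, 26→(26−17)÷1=9=i, 31→(31−17)÷1=14=n, 24→(24−17)÷1=7=g.

duckling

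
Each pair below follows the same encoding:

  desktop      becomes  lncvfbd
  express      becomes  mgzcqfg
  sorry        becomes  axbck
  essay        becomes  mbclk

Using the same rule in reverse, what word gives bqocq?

In desktop: d→l is +8, e→n is +9, s→c is +10, k→v is +11 — the shift increases by 1 each position. Letter i (0-indexed) is shifted by i+8, so successive shifts are 8, 9, 10, ….
Decoding bqocq: b−8=t, q−9=h, o−10=e, c−11=r, q−12=e.

there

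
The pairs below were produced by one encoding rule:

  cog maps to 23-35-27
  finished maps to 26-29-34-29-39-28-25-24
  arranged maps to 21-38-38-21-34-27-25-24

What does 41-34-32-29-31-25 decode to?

unlike

c is letter #3 and maps to 23: an offset of 20. Letters become their 1-based position plus 20 (so a→21, b→22, …).
Decoding 41-34-32-29-31-25: 41→(41−20)÷1=21=u, 34→(34−20)÷1=14=n, 32→(32−20)÷1=12=l, 29→(29−20)÷1=9=i, 31→(31−20)÷1=11=k, 25→(25−20)÷1=5=e.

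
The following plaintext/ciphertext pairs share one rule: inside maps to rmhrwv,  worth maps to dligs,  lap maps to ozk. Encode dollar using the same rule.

wloozi

Each pair mirrors across the alphabet (i↔r, n↔m, s↔h): positions sum to 25. This is the alphabet-reversal cipher (Atbash): a becomes z, b becomes y, etc.
Applying it to dollar: d↔w, o↔l, l↔o, l↔o, a↔z, r↔i.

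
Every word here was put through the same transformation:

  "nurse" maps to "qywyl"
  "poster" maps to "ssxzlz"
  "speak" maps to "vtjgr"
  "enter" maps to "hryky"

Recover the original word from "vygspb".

In nurse: n→q is +3, u→y is +4, r→w is +5, s→y is +6 — the shift increases by 1 each position. Each letter shifts forward by (position + 3), i.e. 3, 4, 5, … — the shift grows by one for each successive letter.
Decoding vygspb: v−3=s, y−4=u, g−5=b, s−6=m, p−7=i, b−8=t.

submit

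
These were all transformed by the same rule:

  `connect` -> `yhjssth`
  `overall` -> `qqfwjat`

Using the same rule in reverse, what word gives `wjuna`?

viper

The output letters match the input read backwards, each shifted +5: connect reversed is tcennoc. Read the word backwards and shift each letter +5.
Decoding wjuna: shift back: w−5=r, j−5=e, u−5=p, n−5=i, a−5=v → repiv; then reverse → viper.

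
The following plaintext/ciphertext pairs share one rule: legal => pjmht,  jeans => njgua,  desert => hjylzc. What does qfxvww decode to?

maroon

Letter i (0-indexed) is shifted by i+4, so successive shifts are 4, 5, 6, ….
Decoding qfxvww: q−4=m, f−5=a, x−6=r, v−7=o, w−8=o, w−9=n.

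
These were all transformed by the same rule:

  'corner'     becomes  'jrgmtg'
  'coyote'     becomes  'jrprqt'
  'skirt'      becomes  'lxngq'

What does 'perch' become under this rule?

wtgji

c(2)→j(9) and o(14)→r(17) fit y≡5x+25 (mod 26); the inverse of 5 mod 26 is 21. This is an affine cipher: with a=0,…,z=25, each position x becomes (5x+25) mod 26.
For perch: p(15)→5·15+25≡22=w; e(4)→5·4+25≡19=t; r(17)→5·17+25≡6=g; c(2)→5·2+25≡9=j; h(7)→5·7+25≡8=i (all mod 26).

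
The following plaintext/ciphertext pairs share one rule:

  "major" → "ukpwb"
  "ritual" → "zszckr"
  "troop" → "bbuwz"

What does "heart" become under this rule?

Shifts by position in major: pos 0: m→u (+8), pos 1: a→k (+10), pos 2: j→p (+6), pos 3: o→w (+8), pos 4: r→b (+10) — repeating every 3. A repeating key of period 3 is used — shifts +8, +10, +6 over and over.
Applying it to heart: h+8=p, e+10=o, a+6=g, r+8=z, t+10=d.

pogzd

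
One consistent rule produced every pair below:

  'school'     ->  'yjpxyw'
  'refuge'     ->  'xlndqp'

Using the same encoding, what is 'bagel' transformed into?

hhonv

The shift increases by 1 at each position, starting from +6: 6, 7, 8, ….
On bagel: b+6=h, a+7=h, g+8=o, e+9=n, l+10=v.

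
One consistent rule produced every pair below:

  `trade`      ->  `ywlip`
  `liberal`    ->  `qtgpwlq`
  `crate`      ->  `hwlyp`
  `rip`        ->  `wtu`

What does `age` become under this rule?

The shift depends on letter class: consonant t→y is +5, but vowel a→l is +11. The rule splits by letter class: vowels +11, consonants +5.
On age: a(vowel)+11=l, g(cons)+5=l, e(vowel)+11=p.

llp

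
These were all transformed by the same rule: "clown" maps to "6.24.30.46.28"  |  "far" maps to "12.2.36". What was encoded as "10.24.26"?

c(#3)→6 and l(#12)→24: differences scale by 2, so n = 2·pos + 0. Each letter becomes 2×(its alphabet position, a=1..z=26).
Decoding 10.24.26: 10→(10−0)÷2=5=e, 24→(24−0)÷2=12=l, 26→(26−0)÷2=13=m.

elm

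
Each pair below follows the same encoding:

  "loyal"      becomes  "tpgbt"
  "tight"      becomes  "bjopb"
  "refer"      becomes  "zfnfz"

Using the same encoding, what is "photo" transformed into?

xppbp

The shift depends on letter class: consonant l→t is +8, but vowel o→p is +1. Vowels shift forward by 1 and consonants shift forward by 8.
Applying it to photo: p(cons)+8=x, h(cons)+8=p, o(vowel)+1=p, t(cons)+8=b, o(vowel)+1=p.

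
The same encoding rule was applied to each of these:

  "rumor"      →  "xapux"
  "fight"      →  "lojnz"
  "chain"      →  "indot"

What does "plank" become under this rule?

Shifts by position in rumor: pos 0: r→x (+6), pos 1: u→a (+6), pos 2: m→p (+3), pos 3: o→u (+6), pos 4: r→x (+6) — repeating every 3. It's a Vigenère-style cipher with numeric key [6,6,3]: position i shifts by key[i mod 3].
On plank: p+6=v, l+6=r, a+3=d, n+6=t, k+6=q.

vrdtq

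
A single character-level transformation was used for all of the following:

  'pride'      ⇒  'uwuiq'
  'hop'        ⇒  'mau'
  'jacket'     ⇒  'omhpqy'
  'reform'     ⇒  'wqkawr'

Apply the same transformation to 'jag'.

Two shifts are in play — +12 for a/e/i/o/u, +5 for every other letter.
Applying it to jag: j(cons)+5=o, a(vowel)+12=m, g(cons)+5=l.

oml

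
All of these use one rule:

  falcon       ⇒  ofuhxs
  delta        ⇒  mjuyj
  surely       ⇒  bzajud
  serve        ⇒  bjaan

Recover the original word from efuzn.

value

The shifts repeat in a cycle of length 2: positions 0,1,… shift by +9, +5, then the pattern repeats.
Undoing it on efuzn: e−9=v, f−5=a, u−9=l, z−5=u, n−9=e.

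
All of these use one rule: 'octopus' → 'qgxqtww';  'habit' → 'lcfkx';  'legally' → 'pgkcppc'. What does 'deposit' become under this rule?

The shift depends on letter class: consonant c→g is +4, but vowel o→q is +2. Vowels shift forward by 2 and consonants shift forward by 4.
On deposit: d(cons)+4=h, e(vowel)+2=g, p(cons)+4=t, o(vowel)+2=q, s(cons)+4=w, i(vowel)+2=k, t(cons)+4=x.

hgtqwkx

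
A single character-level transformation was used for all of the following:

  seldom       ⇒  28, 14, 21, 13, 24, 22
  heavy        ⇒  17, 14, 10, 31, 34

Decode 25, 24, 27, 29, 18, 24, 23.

portion

Letters become their 1-based position plus 9 (so a→10, b→11, …).
Undoing it on 25, 24, 27, 29, 18, 24, 23: 25→(25−9)÷1=16=p, 24→(24−9)÷1=15=o, 27→(27−9)÷1=18=r, 29→(29−9)÷1=20=t, 18→(18−9)÷1=9=i, 24→(24−9)÷1=15=o, 23→(23−9)÷1=14=n.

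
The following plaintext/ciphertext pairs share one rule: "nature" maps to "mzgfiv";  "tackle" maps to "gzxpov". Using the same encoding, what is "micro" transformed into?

nrxil

Each pair mirrors across the alphabet (n↔m, a↔z, t↔g): positions sum to 25. This is the alphabet-reversal cipher (Atbash): a becomes z, b becomes y, etc.
For micro: m↔n, i↔r, c↔x, r↔i, o↔l.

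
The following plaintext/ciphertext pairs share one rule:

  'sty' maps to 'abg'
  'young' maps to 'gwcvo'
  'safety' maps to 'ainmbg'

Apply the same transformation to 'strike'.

abzqsm

Compare letters: s→a is +8, t→b is +8, y→g is +8 — a constant shift. Every letter moves 8 places later in the alphabet, wrapping around z→a.
For strike: s+8=a, t+8=b, r+8=z, i+8=q, k+8=s, e+8=m.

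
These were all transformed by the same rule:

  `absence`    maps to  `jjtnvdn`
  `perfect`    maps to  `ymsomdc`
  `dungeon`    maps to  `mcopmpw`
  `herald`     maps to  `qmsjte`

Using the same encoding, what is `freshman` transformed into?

A repeating key of period 3 is used — shifts +9, +8, +1 over and over.
For freshman: f+9=o, r+8=z, e+1=f, s+9=b, h+8=p, m+1=n, a+9=j, n+8=v.

ozfbpnjv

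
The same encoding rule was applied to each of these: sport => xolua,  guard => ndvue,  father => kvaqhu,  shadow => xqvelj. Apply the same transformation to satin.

This is an affine cipher: with a=0,…,z=25, each position x becomes (3x+21) mod 26.
On satin: s(18)→3·18+21≡23=x; a(0)→3·0+21≡21=v; t(19)→3·19+21≡0=a; i(8)→3·8+21≡19=t; n(13)→3·13+21≡8=i (all mod 26).

xvati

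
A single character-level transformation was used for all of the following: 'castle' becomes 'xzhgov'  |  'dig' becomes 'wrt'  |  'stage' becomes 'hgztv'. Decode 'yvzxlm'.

Each pair mirrors across the alphabet (c↔x, a↔z, s↔h): positions sum to 25. Each letter is replaced by its mirror in the alphabet: a↔z, b↔y, c↔x, and so on (the Atbash cipher).
Decoding yvzxlm: y↔b, v↔e, z↔a, x↔c, l↔o, m↔n.

beacon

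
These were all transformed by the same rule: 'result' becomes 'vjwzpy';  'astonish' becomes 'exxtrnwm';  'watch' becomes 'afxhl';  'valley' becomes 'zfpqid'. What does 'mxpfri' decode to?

island

Shifts by position in result: pos 0: r→v (+4), pos 1: e→j (+5), pos 2: s→w (+4), pos 3: u→z (+5) — repeating every 2. It's a Vigenère-style cipher with numeric key [4,5]: position i shifts by key[i mod 2].
Undoing it on mxpfri: m−4=i, x−5=s, p−4=l, f−5=a, r−4=n, i−5=d.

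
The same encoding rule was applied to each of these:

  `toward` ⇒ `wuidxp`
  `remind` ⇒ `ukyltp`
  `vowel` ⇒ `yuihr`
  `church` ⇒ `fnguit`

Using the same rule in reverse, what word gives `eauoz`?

built

Shifts by position in toward: pos 0: t→w (+3), pos 1: o→u (+6), pos 2: w→i (+12), pos 3: a→d (+3), pos 4: r→x (+6), pos 5: d→p (+12) — repeating every 3. It's a Vigenère-style cipher with numeric key [3,6,12]: position i shifts by key[i mod 3].
Decoding eauoz: e−3=b, a−6=u, u−12=i, o−3=l, z−6=t.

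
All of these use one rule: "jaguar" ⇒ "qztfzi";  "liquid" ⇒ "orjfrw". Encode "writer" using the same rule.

dirgvi

Each pair mirrors across the alphabet (j↔q, a↔z, g↔t): positions sum to 25. Each letter is replaced by its mirror in the alphabet: a↔z, b↔y, c↔x, and so on (the Atbash cipher).
On writer: w↔d, r↔i, i↔r, t↔g, e↔v, r↔i.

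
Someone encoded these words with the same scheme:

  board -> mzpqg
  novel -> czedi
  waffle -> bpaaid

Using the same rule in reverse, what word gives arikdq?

b(1)→m(12) and o(14)→z(25) fit y≡23x+15 (mod 26); the inverse of 23 mod 26 is 17. This is an affine cipher: with a=0,…,z=25, each position x becomes (23x+15) mod 26.
Undoing it on arikdq: a(0)→17·(0−15)≡5=f; r(17)→17·(17−15)≡8=i; i(8)→17·(8−15)≡11=l; k(10)→17·(10−15)≡19=t; d(3)→17·(3−15)≡4=e; q(16)→17·(16−15)≡17=r (all mod 26).

filter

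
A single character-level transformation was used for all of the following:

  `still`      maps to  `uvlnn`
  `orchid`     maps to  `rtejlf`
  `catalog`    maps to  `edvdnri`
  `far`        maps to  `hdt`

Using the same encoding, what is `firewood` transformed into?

The shift depends on letter class: consonant s→u is +2, but vowel i→l is +3. Vowels shift forward by 3 and consonants shift forward by 2.
Applying it to firewood: f(cons)+2=h, i(vowel)+3=l, r(cons)+2=t, e(vowel)+3=h, w(cons)+2=y, o(vowel)+3=r, o(vowel)+3=r, d(cons)+2=f.

hlthyrrf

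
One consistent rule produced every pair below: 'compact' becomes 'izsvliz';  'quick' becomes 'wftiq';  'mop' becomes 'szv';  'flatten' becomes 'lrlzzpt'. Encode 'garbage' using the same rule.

mlxhlmp

The shift depends on letter class: consonant c→i is +6, but vowel o→z is +11. The rule splits by letter class: vowels +11, consonants +6.
On garbage: g(cons)+6=m, a(vowel)+11=l, r(cons)+6=x, b(cons)+6=h, a(vowel)+11=l, g(cons)+6=m, e(vowel)+11=p.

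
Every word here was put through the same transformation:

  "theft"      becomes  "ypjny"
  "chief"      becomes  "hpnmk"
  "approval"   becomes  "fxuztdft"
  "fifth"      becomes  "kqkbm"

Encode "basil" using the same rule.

gixqq

It's a Vigenère-style cipher with numeric key [5,8]: position i shifts by key[i mod 2].
For basil: b+5=g, a+8=i, s+5=x, i+8=q, l+5=q.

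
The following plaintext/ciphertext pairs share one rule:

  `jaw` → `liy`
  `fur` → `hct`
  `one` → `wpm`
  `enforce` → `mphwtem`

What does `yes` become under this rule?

amu

Vowels shift forward by 8 and consonants shift forward by 2.
On yes: y(cons)+2=a, e(vowel)+8=m, s(cons)+2=u.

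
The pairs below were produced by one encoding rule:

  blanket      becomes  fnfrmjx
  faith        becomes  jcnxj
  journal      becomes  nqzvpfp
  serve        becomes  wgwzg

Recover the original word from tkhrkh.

Shifts by position in blanket: pos 0: b→f (+4), pos 1: l→n (+2), pos 2: a→f (+5), pos 3: n→r (+4), pos 4: k→m (+2), pos 5: e→j (+5) — repeating every 3. A repeating key of period 3 is used — shifts +4, +2, +5 over and over.
Decoding tkhrkh: t−4=p, k−2=i, h−5=c, r−4=n, k−2=i, h−5=c.

picnic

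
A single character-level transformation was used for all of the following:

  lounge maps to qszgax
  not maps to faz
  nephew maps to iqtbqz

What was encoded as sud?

The word is reversed, then every letter is shifted forward by 12.
Reversing it on sud: shift back: s−12=g, u−12=i, d−12=r → gir; then reverse → rig.

rig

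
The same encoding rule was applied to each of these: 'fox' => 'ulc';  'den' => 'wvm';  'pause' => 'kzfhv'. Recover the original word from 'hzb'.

Each pair mirrors across the alphabet (f↔u, o↔l, x↔c): positions sum to 25. Each letter is replaced by its mirror in the alphabet: a↔z, b↔y, c↔x, and so on (the Atbash cipher).
Undoing it on hzb: h↔s, z↔a, b↔y.

say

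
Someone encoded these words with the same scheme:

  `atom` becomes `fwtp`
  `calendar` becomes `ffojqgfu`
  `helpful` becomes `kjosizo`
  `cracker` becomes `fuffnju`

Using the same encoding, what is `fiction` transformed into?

Vowels shift forward by 5 and consonants shift forward by 3.
On fiction: f(cons)+3=i, i(vowel)+5=n, c(cons)+3=f, t(cons)+3=w, i(vowel)+5=n, o(vowel)+5=t, n(cons)+3=q.

infwntq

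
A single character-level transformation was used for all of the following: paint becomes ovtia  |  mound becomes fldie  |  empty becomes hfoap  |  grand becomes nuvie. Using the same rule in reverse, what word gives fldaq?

mouth

Each letter's alphabet position (a=0..z=25) is mapped through 3·x+21 mod 26 — an affine cipher.
Undoing it on fldaq: f(5)→9·(5−21)≡12=m; l(11)→9·(11−21)≡14=o; d(3)→9·(3−21)≡20=u; a(0)→9·(0−21)≡19=t; q(16)→9·(16−21)≡7=h (all mod 26).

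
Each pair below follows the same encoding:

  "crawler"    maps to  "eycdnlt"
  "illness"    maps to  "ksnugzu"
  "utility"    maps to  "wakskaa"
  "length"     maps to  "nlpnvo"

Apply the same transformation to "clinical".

Shifts by position in crawler: pos 0: c→e (+2), pos 1: r→y (+7), pos 2: a→c (+2), pos 3: w→d (+7) — repeating every 2. It's a Vigenère-style cipher with numeric key [2,7]: position i shifts by key[i mod 2].
For clinical: c+2=e, l+7=s, i+2=k, n+7=u, i+2=k, c+7=j, a+2=c, l+7=s.

eskukjcs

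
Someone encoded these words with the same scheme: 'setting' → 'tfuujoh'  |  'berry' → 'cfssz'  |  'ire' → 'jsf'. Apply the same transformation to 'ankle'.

bolmf

This is a Caesar cipher with shift 1.
Applying it to ankle: a+1=b, n+1=o, k+1=l, l+1=m, e+1=f.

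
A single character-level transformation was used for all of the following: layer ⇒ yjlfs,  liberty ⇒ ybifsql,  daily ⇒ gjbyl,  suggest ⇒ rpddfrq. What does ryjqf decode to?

slate

Treating letters as 0–25, the rule is x ↦ 25x + 9 (mod 26).
Reversing it on ryjqf: r(17)→25·(17−9)≡18=s; y(24)→25·(24−9)≡11=l; j(9)→25·(9−9)≡0=a; q(16)→25·(16−9)≡19=t; f(5)→25·(5−9)≡4=e (all mod 26).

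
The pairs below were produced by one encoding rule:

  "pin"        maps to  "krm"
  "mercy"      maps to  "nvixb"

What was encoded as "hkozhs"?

Each letter is replaced by its mirror in the alphabet: a↔z, b↔y, c↔x, and so on (the Atbash cipher).
Reversing it on hkozhs: h↔s, k↔p, o↔l, z↔a, h↔s, s↔h.

splash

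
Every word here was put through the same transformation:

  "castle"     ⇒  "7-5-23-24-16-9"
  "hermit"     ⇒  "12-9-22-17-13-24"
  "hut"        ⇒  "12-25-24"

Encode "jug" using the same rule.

14-25-11

c is letter #3 and maps to 7: an offset of 4. Each letter is replaced by its alphabet position (a=1..z=26) + 4.
On jug: j=10→14, u=21→25, g=7→11.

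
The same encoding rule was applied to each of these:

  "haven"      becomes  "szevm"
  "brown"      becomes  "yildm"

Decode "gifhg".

Each pair mirrors across the alphabet (h↔s, a↔z, v↔e): positions sum to 25. This is the alphabet-reversal cipher (Atbash): a becomes z, b becomes y, etc.
Undoing it on gifhg: g↔t, i↔r, f↔u, h↔s, g↔t.

trust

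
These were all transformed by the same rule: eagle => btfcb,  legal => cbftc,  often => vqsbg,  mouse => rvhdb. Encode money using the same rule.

rvgbp

e(4)→b(1) and a(0)→t(19) fit y≡15x+19 (mod 26); the inverse of 15 mod 26 is 7. Treating letters as 0–25, the rule is x ↦ 15x + 19 (mod 26).
On money: m(12)→15·12+19≡17=r; o(14)→15·14+19≡21=v; n(13)→15·13+19≡6=g; e(4)→15·4+19≡1=b; y(24)→15·24+19≡15=p (all mod 26).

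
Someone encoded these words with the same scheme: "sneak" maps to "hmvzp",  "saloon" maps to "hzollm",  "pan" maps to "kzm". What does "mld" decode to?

now

Letters are reflected about the middle of the alphabet (position → 25−position): Atbash.
Decoding mld: m↔n, l↔o, d↔w.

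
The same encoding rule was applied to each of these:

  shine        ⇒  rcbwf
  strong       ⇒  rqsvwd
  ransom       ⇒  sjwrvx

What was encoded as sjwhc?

Each letter's alphabet position (a=0..z=25) is mapped through 25·x+9 mod 26 — an affine cipher.
Undoing it on sjwhc: s(18)→25·(18−9)≡17=r; j(9)→25·(9−9)≡0=a; w(22)→25·(22−9)≡13=n; h(7)→25·(7−9)≡2=c; c(2)→25·(2−9)≡7=h (all mod 26).

ranch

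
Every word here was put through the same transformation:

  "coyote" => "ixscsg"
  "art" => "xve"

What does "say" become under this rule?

cew

The output letters match the input read backwards, each shifted +4: coyote reversed is etoyoc. Two steps: reverse the string, then apply a Caesar shift of +4.
Applying it to say: reverse → yas; then shift: y+4=c, a+4=e, s+4=w.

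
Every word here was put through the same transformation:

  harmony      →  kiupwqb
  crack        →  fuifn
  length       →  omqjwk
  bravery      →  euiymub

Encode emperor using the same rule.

Vowels shift forward by 8 and consonants shift forward by 3.
Applying it to emperor: e(vowel)+8=m, m(cons)+3=p, p(cons)+3=s, e(vowel)+8=m, r(cons)+3=u, o(vowel)+8=w, r(cons)+3=u.

mpsmuwu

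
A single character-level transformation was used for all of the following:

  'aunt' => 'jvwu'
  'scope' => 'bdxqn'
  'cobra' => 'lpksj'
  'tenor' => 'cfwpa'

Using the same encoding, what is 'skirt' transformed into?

blrsc

Shifts by position in aunt: pos 0: a→j (+9), pos 1: u→v (+1), pos 2: n→w (+9), pos 3: t→u (+1) — repeating every 2. A repeating key of period 2 is used — shifts +9, +1 over and over.
Applying it to skirt: s+9=b, k+1=l, i+9=r, r+1=s, t+9=c.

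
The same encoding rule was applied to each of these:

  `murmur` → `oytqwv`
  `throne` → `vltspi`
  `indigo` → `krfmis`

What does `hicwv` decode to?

Shifts by position in murmur: pos 0: m→o (+2), pos 1: u→y (+4), pos 2: r→t (+2), pos 3: m→q (+4) — repeating every 2. The shifts repeat in a cycle of length 2: positions 0,1,… shift by +2, +4, then the pattern repeats.
Undoing it on hicwv: h−2=f, i−4=e, c−2=a, w−4=s, v−2=t.

feast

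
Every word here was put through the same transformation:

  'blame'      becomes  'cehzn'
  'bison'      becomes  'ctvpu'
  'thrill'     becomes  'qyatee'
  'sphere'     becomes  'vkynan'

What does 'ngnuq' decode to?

event

b(1)→c(2) and l(11)→e(4) fit y≡21x+7 (mod 26); the inverse of 21 mod 26 is 5. This is an affine cipher: with a=0,…,z=25, each position x becomes (21x+7) mod 26.
Decoding ngnuq: n(13)→5·(13−7)≡4=e; g(6)→5·(6−7)≡21=v; n(13)→5·(13−7)≡4=e; u(20)→5·(20−7)≡13=n; q(16)→5·(16−7)≡19=t (all mod 26).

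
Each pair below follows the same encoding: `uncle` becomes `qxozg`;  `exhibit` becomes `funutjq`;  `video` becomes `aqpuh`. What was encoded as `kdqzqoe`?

Read the word backwards and shift each letter +12.
Reversing it on kdqzqoe: shift back: k−12=y, d−12=r, q−12=e, z−12=n, q−12=e, o−12=c, e−12=s → yrenecs; then reverse → scenery.

scenery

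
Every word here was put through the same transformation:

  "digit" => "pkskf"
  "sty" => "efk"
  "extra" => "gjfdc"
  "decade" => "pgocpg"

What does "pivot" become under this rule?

bkhqf

The shift depends on letter class: consonant d→p is +12, but vowel i→k is +2. Vowels shift forward by 2 and consonants shift forward by 12.
Applying it to pivot: p(cons)+12=b, i(vowel)+2=k, v(cons)+12=h, o(vowel)+2=q, t(cons)+12=f.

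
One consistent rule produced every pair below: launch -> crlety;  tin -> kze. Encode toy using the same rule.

Compare letters: l→c is +17, a→r is +17, u→l is +17 — a constant shift. It's a constant shift of +17 (ROT17).
Applying it to toy: t+17=k, o+17=f, y+17=p.

kfp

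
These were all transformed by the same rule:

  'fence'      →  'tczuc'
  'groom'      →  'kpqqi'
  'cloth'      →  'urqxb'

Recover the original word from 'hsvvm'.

f(5)→t(19) and e(4)→c(2) fit y≡17x+12 (mod 26); the inverse of 17 mod 26 is 23. Treating letters as 0–25, the rule is x ↦ 17x + 12 (mod 26).
Decoding hsvvm: h(7)→23·(7−12)≡15=p; s(18)→23·(18−12)≡8=i; v(21)→23·(21−12)≡25=z; v(21)→23·(21−12)≡25=z; m(12)→23·(12−12)≡0=a (all mod 26).

pizza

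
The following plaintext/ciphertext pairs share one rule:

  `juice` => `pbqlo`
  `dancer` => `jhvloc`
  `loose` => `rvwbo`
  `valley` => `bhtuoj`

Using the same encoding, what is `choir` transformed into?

In juice: j→p is +6, u→b is +7, i→q is +8, c→l is +9 — the shift increases by 1 each position. Each letter shifts forward by (position + 6), i.e. 6, 7, 8, … — the shift grows by one for each successive letter.
For choir: c+6=i, h+7=o, o+8=w, i+9=r, r+10=b.

iowrb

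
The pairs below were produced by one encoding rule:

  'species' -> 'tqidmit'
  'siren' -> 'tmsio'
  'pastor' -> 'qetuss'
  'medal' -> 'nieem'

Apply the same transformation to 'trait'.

usemu

The shift depends on letter class: consonant s→t is +1, but vowel e→i is +4. Two shifts are in play — +4 for a/e/i/o/u, +1 for every other letter.
On trait: t(cons)+1=u, r(cons)+1=s, a(vowel)+4=e, i(vowel)+4=m, t(cons)+1=u.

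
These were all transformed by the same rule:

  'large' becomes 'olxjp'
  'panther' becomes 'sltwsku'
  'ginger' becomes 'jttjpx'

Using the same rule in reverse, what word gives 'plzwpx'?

Shifts by position in large: pos 0: l→o (+3), pos 1: a→l (+11), pos 2: r→x (+6), pos 3: g→j (+3), pos 4: e→p (+11) — repeating every 3. It's a Vigenère-style cipher with numeric key [3,11,6]: position i shifts by key[i mod 3].
Reversing it on plzwpx: p−3=m, l−11=a, z−6=t, w−3=t, p−11=e, x−6=r.

matter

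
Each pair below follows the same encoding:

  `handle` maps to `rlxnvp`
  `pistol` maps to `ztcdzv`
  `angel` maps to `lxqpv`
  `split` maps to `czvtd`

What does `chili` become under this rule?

mrtvt

Vowels shift forward by 11 and consonants shift forward by 10.
For chili: c(cons)+10=m, h(cons)+10=r, i(vowel)+11=t, l(cons)+10=v, i(vowel)+11=t.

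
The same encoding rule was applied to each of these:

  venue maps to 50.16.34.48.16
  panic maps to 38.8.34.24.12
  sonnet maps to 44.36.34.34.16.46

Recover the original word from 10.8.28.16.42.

v(#22)→50 and e(#5)→16: differences scale by 2, so n = 2·pos + 6. With a=1..z=26, the number is 2·pos + 6.
Reversing it on 10.8.28.16.42: 10→(10−6)÷2=2=b, 8→(8−6)÷2=1=a, 28→(28−6)÷2=11=k, 16→(16−6)÷2=5=e, 42→(42−6)÷2=18=r.

baker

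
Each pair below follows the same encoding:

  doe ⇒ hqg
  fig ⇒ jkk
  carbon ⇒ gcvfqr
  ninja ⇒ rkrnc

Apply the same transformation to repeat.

vgtgcx

The shift depends on letter class: consonant d→h is +4, but vowel o→q is +2. The rule splits by letter class: vowels +2, consonants +4.
For repeat: r(cons)+4=v, e(vowel)+2=g, p(cons)+4=t, e(vowel)+2=g, a(vowel)+2=c, t(cons)+4=x.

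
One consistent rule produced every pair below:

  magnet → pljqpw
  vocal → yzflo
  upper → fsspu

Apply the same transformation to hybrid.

The shift depends on letter class: consonant m→p is +3, but vowel a→l is +11. Vowels shift forward by 11 and consonants shift forward by 3.
Applying it to hybrid: h(cons)+3=k, y(cons)+3=b, b(cons)+3=e, r(cons)+3=u, i(vowel)+11=t, d(cons)+3=g.

kbeutg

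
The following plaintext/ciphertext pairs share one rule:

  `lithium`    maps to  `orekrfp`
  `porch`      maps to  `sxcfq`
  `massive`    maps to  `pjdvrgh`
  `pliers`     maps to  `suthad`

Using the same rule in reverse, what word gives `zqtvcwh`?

Shifts by position in lithium: pos 0: l→o (+3), pos 1: i→r (+9), pos 2: t→e (+11), pos 3: h→k (+3), pos 4: i→r (+9), pos 5: u→f (+11) — repeating every 3. It's a Vigenère-style cipher with numeric key [3,9,11]: position i shifts by key[i mod 3].
Reversing it on zqtvcwh: z−3=w, q−9=h, t−11=i, v−3=s, c−9=t, w−11=l, h−3=e.

whistle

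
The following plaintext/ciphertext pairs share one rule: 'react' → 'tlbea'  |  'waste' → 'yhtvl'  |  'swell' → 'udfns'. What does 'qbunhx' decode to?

Shifts by position in react: pos 0: r→t (+2), pos 1: e→l (+7), pos 2: a→b (+1), pos 3: c→e (+2), pos 4: t→a (+7) — repeating every 3. It's a Vigenère-style cipher with numeric key [2,7,1]: position i shifts by key[i mod 3].
Decoding qbunhx: q−2=o, b−7=u, u−1=t, n−2=l, h−7=a, x−1=w.

outlaw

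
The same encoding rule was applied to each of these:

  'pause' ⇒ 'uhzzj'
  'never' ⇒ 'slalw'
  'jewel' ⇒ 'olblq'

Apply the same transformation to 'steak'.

Shifts by position in pause: pos 0: p→u (+5), pos 1: a→h (+7), pos 2: u→z (+5), pos 3: s→z (+7) — repeating every 2. It's a Vigenère-style cipher with numeric key [5,7]: position i shifts by key[i mod 2].
For steak: s+5=x, t+7=a, e+5=j, a+7=h, k+5=p.

xajhp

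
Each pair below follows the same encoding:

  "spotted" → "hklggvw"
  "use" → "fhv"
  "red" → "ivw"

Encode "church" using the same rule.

xsfixs

Each pair mirrors across the alphabet (s↔h, p↔k, o↔l): positions sum to 25. Letters are reflected about the middle of the alphabet (position → 25−position): Atbash.
On church: c↔x, h↔s, u↔f, r↔i, c↔x, h↔s.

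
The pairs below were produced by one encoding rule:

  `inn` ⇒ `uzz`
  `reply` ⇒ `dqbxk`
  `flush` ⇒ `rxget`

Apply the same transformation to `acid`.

moup

Every letter moves 12 places later in the alphabet, wrapping around z→a.
On acid: a+12=m, c+12=o, i+12=u, d+12=p.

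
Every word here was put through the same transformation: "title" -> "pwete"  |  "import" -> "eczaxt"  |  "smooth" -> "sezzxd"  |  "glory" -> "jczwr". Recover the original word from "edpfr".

guest

The output letters match the input read backwards, each shifted +11: title reversed is eltit. The word is reversed, then every letter is shifted forward by 11.
Reversing it on edpfr: shift back: e−11=t, d−11=s, p−11=e, f−11=u, r−11=g → tseug; then reverse → guest.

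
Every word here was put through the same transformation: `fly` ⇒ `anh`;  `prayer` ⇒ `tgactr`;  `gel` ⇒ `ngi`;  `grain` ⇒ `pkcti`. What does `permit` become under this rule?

The output letters match the input read backwards, each shifted +2: fly reversed is ylf. Two steps: reverse the string, then apply a Caesar shift of +2.
For permit: reverse → timrep; then shift: t+2=v, i+2=k, m+2=o, r+2=t, e+2=g, p+2=r.

vkotgr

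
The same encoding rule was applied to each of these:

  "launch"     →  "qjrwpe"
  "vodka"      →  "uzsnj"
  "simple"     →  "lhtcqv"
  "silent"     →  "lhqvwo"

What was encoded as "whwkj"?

l(11)→q(16) and a(0)→j(9) fit y≡3x+9 (mod 26); the inverse of 3 mod 26 is 9. Each letter's alphabet position (a=0..z=25) is mapped through 3·x+9 mod 26 — an affine cipher.
Decoding whwkj: w(22)→9·(22−9)≡13=n; h(7)→9·(7−9)≡8=i; w(22)→9·(22−9)≡13=n; k(10)→9·(10−9)≡9=j; j(9)→9·(9−9)≡0=a (all mod 26).

ninja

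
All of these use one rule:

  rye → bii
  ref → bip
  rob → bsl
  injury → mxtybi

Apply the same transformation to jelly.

tivvi

The shift depends on letter class: consonant r→b is +10, but vowel e→i is +4. Vowels shift forward by 4 and consonants shift forward by 10.
Applying it to jelly: j(cons)+10=t, e(vowel)+4=i, l(cons)+10=v, l(cons)+10=v, y(cons)+10=i.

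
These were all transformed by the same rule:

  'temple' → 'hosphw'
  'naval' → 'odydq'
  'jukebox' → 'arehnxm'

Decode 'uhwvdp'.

master

The output letters match the input read backwards, each shifted +3: temple reversed is elpmet. The word is reversed, then every letter is shifted forward by 3.
Undoing it on uhwvdp: shift back: u−3=r, h−3=e, w−3=t, v−3=s, d−3=a, p−3=m → retsam; then reverse → master.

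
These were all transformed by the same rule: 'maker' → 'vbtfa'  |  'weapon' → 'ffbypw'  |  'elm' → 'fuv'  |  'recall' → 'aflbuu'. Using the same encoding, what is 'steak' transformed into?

bcfbt

Two shifts are in play — +1 for a/e/i/o/u, +9 for every other letter.
For steak: s(cons)+9=b, t(cons)+9=c, e(vowel)+1=f, a(vowel)+1=b, k(cons)+9=t.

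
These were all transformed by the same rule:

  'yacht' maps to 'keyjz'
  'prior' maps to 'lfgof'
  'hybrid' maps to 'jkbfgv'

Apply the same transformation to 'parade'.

y(24)→k(10) and a(0)→e(4) fit y≡23x+4 (mod 26); the inverse of 23 mod 26 is 17. Treating letters as 0–25, the rule is x ↦ 23x + 4 (mod 26).
On parade: p(15)→23·15+4≡11=l; a(0)→23·0+4≡4=e; r(17)→23·17+4≡5=f; a(0)→23·0+4≡4=e; d(3)→23·3+4≡21=v; e(4)→23·4+4≡18=s (all mod 26).

lefevs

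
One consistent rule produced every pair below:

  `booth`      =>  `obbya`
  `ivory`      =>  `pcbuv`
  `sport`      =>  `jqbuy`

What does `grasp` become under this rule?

luzjq

This is an affine cipher: with a=0,…,z=25, each position x becomes (15x+25) mod 26.
For grasp: g(6)→15·6+25≡11=l; r(17)→15·17+25≡20=u; a(0)→15·0+25≡25=z; s(18)→15·18+25≡9=j; p(15)→15·15+25≡16=q (all mod 26).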